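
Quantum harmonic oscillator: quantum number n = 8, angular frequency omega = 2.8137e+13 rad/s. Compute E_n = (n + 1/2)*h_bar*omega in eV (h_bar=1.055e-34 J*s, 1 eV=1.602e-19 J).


E = (n + 1/2) * h_bar * omega
= (8 + 0.5) * 1.055e-34 * 2.8137e+13
= 8.5 * 2.9685e-21
= 2.5232e-20 J
= 0.1575 eV

0.1575


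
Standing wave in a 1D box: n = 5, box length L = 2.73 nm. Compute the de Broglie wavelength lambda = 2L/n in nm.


lambda = 2L / n
= 2 * 2.73 / 5
= 5.46 / 5
= 1.092 nm

1.092


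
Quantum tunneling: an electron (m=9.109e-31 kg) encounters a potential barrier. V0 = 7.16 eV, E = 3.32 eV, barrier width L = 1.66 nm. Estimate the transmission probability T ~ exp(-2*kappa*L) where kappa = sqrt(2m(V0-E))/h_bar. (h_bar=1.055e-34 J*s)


V0 - E = 3.84 eV = 6.1517e-19 J
kappa = sqrt(2 * m * (V0-E)) / h_bar
= sqrt(2 * 9.109e-31 * 6.1517e-19) / 1.055e-34
= 1.0034e+10 /m
2*kappa*L = 2 * 1.0034e+10 * 1.66e-9
= 33.3145
T = exp(-33.3145) = 3.401823e-15

3.401823e-15


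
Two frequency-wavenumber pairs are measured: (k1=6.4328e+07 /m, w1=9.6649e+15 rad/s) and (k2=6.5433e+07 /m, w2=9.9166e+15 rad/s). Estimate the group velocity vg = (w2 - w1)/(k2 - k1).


vg = (w2 - w1) / (k2 - k1)
= (9.9166e+15 - 9.6649e+15) / (6.5433e+07 - 6.4328e+07)
= 2.5170e+14 / 1.1050e+06
= 2.2778e+08 m/s

2.2778e+08


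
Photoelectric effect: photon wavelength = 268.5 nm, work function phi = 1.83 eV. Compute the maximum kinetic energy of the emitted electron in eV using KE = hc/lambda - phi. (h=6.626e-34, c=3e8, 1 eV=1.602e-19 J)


E_photon = hc / lambda
= (6.626e-34)(3e8) / (268.5e-9)
= 7.4034e-19 J
= 4.6213 eV
KE = E_photon - phi
= 4.6213 - 1.83
= 2.7913 eV

2.7913


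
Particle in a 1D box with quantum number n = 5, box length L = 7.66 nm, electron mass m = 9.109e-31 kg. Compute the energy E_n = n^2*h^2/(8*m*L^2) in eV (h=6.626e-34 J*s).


E = n^2 * h^2 / (8 * m * L^2)
= 5^2 * (6.626e-34)^2 / (8 * 9.109e-31 * (7.66e-9)^2)
= 25 * 4.3904e-67 / (8 * 9.109e-31 * 5.8676e-17)
= 2.5670e-20 J
= 0.1602 eV

0.1602


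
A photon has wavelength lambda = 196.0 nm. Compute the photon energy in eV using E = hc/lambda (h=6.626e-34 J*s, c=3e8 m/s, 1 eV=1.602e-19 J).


E = hc / lambda
= (6.626e-34)(3e8) / (196.0e-9)
= 1.9878e-25 / 1.9600e-07
= 1.0142e-18 J
Converting to eV: 1.0142e-18 / 1.602e-19
= 6.3307 eV

6.3307


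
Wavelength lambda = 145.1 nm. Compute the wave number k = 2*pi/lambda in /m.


k = 2 * pi / lambda
= 6.2832 / (145.1e-9)
= 6.2832 / 1.4510e-07
= 4.3302e+07 /m

4.3302e+07


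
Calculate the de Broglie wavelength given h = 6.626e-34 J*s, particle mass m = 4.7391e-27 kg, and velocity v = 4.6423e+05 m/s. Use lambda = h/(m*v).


lambda = h / (m * v)
= 6.626e-34 / (4.7391e-27 * 4.6423e+05)
= 6.626e-34 / 2.2000e-21
= 3.0118e-13 m

3.0118e-13


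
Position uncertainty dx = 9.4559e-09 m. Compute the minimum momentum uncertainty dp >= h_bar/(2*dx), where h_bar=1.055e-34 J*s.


dp = h_bar / (2 * dx)
= 1.055e-34 / (2 * 9.4559e-09)
= 1.055e-34 / 1.8912e-08
= 5.5785e-27 kg*m/s

5.5785e-27


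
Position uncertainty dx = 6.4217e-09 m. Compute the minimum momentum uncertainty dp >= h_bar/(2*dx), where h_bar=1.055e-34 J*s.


dp = h_bar / (2 * dx)
= 1.055e-34 / (2 * 6.4217e-09)
= 1.055e-34 / 1.2843e-08
= 8.2143e-27 kg*m/s

8.2143e-27


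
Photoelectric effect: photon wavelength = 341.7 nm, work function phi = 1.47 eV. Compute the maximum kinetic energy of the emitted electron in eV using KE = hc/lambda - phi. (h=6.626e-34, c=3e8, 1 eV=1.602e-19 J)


E_photon = hc / lambda
= (6.626e-34)(3e8) / (341.7e-9)
= 5.8174e-19 J
= 3.6313 eV
KE = E_photon - phi
= 3.6313 - 1.47
= 2.1613 eV

2.1613


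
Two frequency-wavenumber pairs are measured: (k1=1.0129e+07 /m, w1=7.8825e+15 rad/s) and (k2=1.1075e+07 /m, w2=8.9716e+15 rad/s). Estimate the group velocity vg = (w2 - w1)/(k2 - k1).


vg = (w2 - w1) / (k2 - k1)
= (8.9716e+15 - 7.8825e+15) / (1.1075e+07 - 1.0129e+07)
= 1.0891e+15 / 9.4600e+05
= 1.1513e+09 m/s

1.1513e+09


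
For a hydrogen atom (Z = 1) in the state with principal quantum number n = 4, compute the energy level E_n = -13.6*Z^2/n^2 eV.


E_n = -13.6 * Z^2 / n^2
= -13.6 * 1^2 / 4^2
= -13.6 * 1 / 16
= -0.85 eV

-0.85


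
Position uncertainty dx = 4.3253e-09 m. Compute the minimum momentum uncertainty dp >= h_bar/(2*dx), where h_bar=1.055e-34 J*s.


dp = h_bar / (2 * dx)
= 1.055e-34 / (2 * 4.3253e-09)
= 1.055e-34 / 8.6506e-09
= 1.2196e-26 kg*m/s

1.2196e-26


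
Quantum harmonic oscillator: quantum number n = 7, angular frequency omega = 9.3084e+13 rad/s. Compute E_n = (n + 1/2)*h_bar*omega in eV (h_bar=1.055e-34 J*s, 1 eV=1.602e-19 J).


E = (n + 1/2) * h_bar * omega
= (7 + 0.5) * 1.055e-34 * 9.3084e+13
= 7.5 * 9.8204e-21
= 7.3653e-20 J
= 0.4598 eV

0.4598


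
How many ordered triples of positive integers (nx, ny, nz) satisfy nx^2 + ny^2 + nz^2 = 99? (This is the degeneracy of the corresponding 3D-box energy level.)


Enumerate all (nx, ny, nz) with nx^2 + ny^2 + nz^2 = 99:
(1,7,7)
(3,3,9)
(3,9,3)
(5,5,7)
(5,7,5)
(7,1,7)
(7,5,5)
(7,7,1)
(9,3,3)
Total degeneracy = 9

9


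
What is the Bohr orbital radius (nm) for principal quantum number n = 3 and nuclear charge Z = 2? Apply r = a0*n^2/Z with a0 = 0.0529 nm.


r = a0 * n^2 / Z
= 0.0529 * 3^2 / 2
= 0.0529 * 9 / 2
= 0.2381 nm

0.2381


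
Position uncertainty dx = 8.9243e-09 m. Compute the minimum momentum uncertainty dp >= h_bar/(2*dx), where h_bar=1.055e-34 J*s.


dp = h_bar / (2 * dx)
= 1.055e-34 / (2 * 8.9243e-09)
= 1.055e-34 / 1.7849e-08
= 5.9108e-27 kg*m/s

5.9108e-27


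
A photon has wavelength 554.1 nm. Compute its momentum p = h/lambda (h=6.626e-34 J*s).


p = h / lambda
= 6.626e-34 / (554.1e-9)
= 6.626e-34 / 5.5410e-07
= 1.1958e-27 kg*m/s

1.1958e-27


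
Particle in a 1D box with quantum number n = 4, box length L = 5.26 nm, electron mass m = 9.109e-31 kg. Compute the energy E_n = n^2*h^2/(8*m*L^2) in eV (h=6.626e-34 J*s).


E = n^2 * h^2 / (8 * m * L^2)
= 4^2 * (6.626e-34)^2 / (8 * 9.109e-31 * (5.26e-9)^2)
= 16 * 4.3904e-67 / (8 * 9.109e-31 * 2.7668e-17)
= 3.4841e-20 J
= 0.2175 eV

0.2175


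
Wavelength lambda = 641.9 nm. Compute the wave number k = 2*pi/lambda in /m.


k = 2 * pi / lambda
= 6.2832 / (641.9e-9)
= 6.2832 / 6.4190e-07
= 9.7884e+06 /m

9.7884e+06


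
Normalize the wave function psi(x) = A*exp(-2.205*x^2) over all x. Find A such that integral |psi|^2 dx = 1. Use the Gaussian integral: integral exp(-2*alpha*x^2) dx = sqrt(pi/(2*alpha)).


integral |psi|^2 dx = A^2 * sqrt(pi/(2*alpha)) = 1
A^2 = sqrt(2*alpha/pi)
= sqrt(2 * 2.205 / pi)
= 1.184798
A = sqrt(1.184798)
= 1.0885

1.0885


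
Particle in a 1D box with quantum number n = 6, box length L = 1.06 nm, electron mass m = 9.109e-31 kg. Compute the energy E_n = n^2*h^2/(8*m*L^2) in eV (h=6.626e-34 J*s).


E = n^2 * h^2 / (8 * m * L^2)
= 6^2 * (6.626e-34)^2 / (8 * 9.109e-31 * (1.06e-9)^2)
= 36 * 4.3904e-67 / (8 * 9.109e-31 * 1.1236e-18)
= 1.9303e-18 J
= 12.0495 eV

12.0495


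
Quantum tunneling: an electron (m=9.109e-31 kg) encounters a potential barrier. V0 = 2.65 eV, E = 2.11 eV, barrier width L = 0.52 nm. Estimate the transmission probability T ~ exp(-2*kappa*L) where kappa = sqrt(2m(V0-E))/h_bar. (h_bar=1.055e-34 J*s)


V0 - E = 0.54 eV = 8.6508e-20 J
kappa = sqrt(2 * m * (V0-E)) / h_bar
= sqrt(2 * 9.109e-31 * 8.6508e-20) / 1.055e-34
= 3.7629e+09 /m
2*kappa*L = 2 * 3.7629e+09 * 0.52e-9
= 3.9134
T = exp(-3.9134) = 1.997156e-02

1.997156e-02


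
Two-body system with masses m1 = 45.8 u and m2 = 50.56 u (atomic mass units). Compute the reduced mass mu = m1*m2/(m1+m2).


mu = m1 * m2 / (m1 + m2)
= 45.8 * 50.56 / (45.8 + 50.56)
= 2315.648 / 96.36
= 24.0312 u

24.0312


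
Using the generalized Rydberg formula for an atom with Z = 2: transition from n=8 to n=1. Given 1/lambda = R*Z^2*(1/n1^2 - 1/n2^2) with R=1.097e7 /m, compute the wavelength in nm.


1/lambda = R * Z^2 * (1/n1^2 - 1/n2^2)
= 1.097e7 * 2^2 * (1/1^2 - 1/8^2)
= 1.097e7 * 4 * (1.0 - 0.015625)
= 4.3194e+07 /m
lambda = 1 / 4.3194e+07
= 23.1512 nm

23.1512


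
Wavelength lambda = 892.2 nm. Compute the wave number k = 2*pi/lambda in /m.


k = 2 * pi / lambda
= 6.2832 / (892.2e-9)
= 6.2832 / 8.9220e-07
= 7.0424e+06 /m

7.0424e+06


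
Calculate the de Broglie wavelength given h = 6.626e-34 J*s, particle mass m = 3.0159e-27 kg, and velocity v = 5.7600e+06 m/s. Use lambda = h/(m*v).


lambda = h / (m * v)
= 6.626e-34 / (3.0159e-27 * 5.7600e+06)
= 6.626e-34 / 1.7372e-20
= 3.8143e-14 m

3.8143e-14


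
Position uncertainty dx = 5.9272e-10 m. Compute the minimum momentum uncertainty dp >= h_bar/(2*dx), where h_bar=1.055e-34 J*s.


dp = h_bar / (2 * dx)
= 1.055e-34 / (2 * 5.9272e-10)
= 1.055e-34 / 1.1854e-09
= 8.8996e-26 kg*m/s

8.8996e-26


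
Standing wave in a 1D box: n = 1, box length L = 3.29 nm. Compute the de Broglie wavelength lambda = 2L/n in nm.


lambda = 2L / n
= 2 * 3.29 / 1
= 6.58 / 1
= 6.58 nm

6.58


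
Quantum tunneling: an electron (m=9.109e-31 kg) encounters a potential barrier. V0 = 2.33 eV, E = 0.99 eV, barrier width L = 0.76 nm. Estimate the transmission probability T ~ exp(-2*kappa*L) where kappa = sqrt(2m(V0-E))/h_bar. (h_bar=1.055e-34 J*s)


V0 - E = 1.34 eV = 2.1467e-19 J
kappa = sqrt(2 * m * (V0-E)) / h_bar
= sqrt(2 * 9.109e-31 * 2.1467e-19) / 1.055e-34
= 5.9276e+09 /m
2*kappa*L = 2 * 5.9276e+09 * 0.76e-9
= 9.01
T = exp(-9.01) = 1.221810e-04

1.221810e-04


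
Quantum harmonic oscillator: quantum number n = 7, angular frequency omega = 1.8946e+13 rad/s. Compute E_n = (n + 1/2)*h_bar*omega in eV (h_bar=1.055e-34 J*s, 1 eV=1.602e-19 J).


E = (n + 1/2) * h_bar * omega
= (7 + 0.5) * 1.055e-34 * 1.8946e+13
= 7.5 * 1.9988e-21
= 1.4991e-20 J
= 0.0936 eV

0.0936


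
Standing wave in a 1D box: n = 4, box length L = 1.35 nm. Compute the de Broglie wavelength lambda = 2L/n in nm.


lambda = 2L / n
= 2 * 1.35 / 4
= 2.7 / 4
= 0.675 nm

0.675


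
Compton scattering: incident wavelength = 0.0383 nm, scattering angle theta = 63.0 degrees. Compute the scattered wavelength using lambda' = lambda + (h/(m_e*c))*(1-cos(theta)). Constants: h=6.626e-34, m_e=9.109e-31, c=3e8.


Compton wavelength: h/(m_e*c) = 2.4247e-12 m
d_lambda = 2.4247e-12 * (1 - cos(63.0 deg))
= 2.4247e-12 * 0.54601
= 1.3239e-12 m = 0.001324 nm
lambda' = 0.0383 + 0.001324
= 0.039624 nm

0.039624


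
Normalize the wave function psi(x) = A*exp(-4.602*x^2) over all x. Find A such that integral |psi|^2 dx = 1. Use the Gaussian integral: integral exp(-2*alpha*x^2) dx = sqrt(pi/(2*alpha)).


integral |psi|^2 dx = A^2 * sqrt(pi/(2*alpha)) = 1
A^2 = sqrt(2*alpha/pi)
= sqrt(2 * 4.602 / pi)
= 1.711644
A = sqrt(1.711644)
= 1.3083

1.3083


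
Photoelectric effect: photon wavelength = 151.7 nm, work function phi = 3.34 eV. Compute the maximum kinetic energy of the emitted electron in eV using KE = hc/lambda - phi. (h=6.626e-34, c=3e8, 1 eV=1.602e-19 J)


E_photon = hc / lambda
= (6.626e-34)(3e8) / (151.7e-9)
= 1.3103e-18 J
= 8.1795 eV
KE = E_photon - phi
= 8.1795 - 3.34
= 4.8395 eV

4.8395


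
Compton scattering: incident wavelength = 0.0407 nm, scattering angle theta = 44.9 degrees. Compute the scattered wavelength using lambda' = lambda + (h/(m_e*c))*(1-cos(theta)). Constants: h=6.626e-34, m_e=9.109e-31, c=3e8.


Compton wavelength: h/(m_e*c) = 2.4247e-12 m
d_lambda = 2.4247e-12 * (1 - cos(44.9 deg))
= 2.4247e-12 * 0.29166
= 7.0719e-13 m = 0.000707 nm
lambda' = 0.0407 + 0.000707
= 0.041407 nm

0.041407


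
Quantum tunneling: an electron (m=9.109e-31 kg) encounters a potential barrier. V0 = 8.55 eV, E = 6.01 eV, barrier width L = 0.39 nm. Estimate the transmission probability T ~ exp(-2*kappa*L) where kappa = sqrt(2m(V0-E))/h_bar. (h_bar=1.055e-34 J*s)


V0 - E = 2.54 eV = 4.0691e-19 J
kappa = sqrt(2 * m * (V0-E)) / h_bar
= sqrt(2 * 9.109e-31 * 4.0691e-19) / 1.055e-34
= 8.1610e+09 /m
2*kappa*L = 2 * 8.1610e+09 * 0.39e-9
= 6.3656
T = exp(-6.3656) = 1.719678e-03

1.719678e-03


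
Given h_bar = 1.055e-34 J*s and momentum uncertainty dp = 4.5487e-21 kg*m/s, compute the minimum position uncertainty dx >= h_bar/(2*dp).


dx = h_bar / (2 * dp)
= 1.055e-34 / (2 * 4.5487e-21)
= 1.055e-34 / 9.0974e-21
= 1.1597e-14 m

1.1597e-14


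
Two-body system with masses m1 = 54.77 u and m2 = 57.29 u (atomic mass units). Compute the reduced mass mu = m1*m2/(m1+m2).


mu = m1 * m2 / (m1 + m2)
= 54.77 * 57.29 / (54.77 + 57.29)
= 3137.7733 / 112.06
= 28.0008 u

28.0008


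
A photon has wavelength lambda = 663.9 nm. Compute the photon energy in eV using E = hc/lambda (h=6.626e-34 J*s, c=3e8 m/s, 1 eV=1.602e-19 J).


E = hc / lambda
= (6.626e-34)(3e8) / (663.9e-9)
= 1.9878e-25 / 6.6390e-07
= 2.9941e-19 J
Converting to eV: 2.9941e-19 / 1.602e-19
= 1.869 eV

1.869


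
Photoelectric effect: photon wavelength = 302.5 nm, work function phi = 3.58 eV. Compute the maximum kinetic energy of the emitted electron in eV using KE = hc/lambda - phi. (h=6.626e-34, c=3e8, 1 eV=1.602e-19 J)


E_photon = hc / lambda
= (6.626e-34)(3e8) / (302.5e-9)
= 6.5712e-19 J
= 4.1019 eV
KE = E_photon - phi
= 4.1019 - 3.58
= 0.5219 eV

0.5219


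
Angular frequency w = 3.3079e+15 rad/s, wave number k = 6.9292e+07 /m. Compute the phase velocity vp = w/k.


vp = w / k
= 3.3079e+15 / 6.9292e+07
= 4.7739e+07 m/s

4.7739e+07


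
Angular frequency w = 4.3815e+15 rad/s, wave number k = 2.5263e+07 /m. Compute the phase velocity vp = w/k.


vp = w / k
= 4.3815e+15 / 2.5263e+07
= 1.7344e+08 m/s

1.7344e+08


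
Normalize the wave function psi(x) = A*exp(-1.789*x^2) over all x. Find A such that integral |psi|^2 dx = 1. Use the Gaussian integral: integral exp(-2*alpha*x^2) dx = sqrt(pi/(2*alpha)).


integral |psi|^2 dx = A^2 * sqrt(pi/(2*alpha)) = 1
A^2 = sqrt(2*alpha/pi)
= sqrt(2 * 1.789 / pi)
= 1.067199
A = sqrt(1.067199)
= 1.0331

1.0331


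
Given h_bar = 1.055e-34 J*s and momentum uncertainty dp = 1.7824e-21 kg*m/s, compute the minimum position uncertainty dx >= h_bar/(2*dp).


dx = h_bar / (2 * dp)
= 1.055e-34 / (2 * 1.7824e-21)
= 1.055e-34 / 3.5648e-21
= 2.9595e-14 m

2.9595e-14


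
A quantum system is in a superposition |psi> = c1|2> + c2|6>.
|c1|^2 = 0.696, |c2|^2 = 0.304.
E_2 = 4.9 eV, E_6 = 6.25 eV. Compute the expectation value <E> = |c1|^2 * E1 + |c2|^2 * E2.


<E> = |c1|^2 * E1 + |c2|^2 * E2
= 0.696 * 4.9 + 0.304 * 6.25
= 3.4104 + 1.9
= 5.3104 eV

5.3104


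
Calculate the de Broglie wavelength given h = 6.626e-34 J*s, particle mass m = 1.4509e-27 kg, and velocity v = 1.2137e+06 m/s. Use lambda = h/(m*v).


lambda = h / (m * v)
= 6.626e-34 / (1.4509e-27 * 1.2137e+06)
= 6.626e-34 / 1.7610e-21
= 3.7627e-13 m

3.7627e-13


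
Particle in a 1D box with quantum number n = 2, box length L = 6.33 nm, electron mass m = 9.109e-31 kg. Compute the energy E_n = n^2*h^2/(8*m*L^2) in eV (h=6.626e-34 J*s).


E = n^2 * h^2 / (8 * m * L^2)
= 2^2 * (6.626e-34)^2 / (8 * 9.109e-31 * (6.33e-9)^2)
= 4 * 4.3904e-67 / (8 * 9.109e-31 * 4.0069e-17)
= 6.0144e-21 J
= 0.0375 eV

0.0375


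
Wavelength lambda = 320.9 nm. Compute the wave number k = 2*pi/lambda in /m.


k = 2 * pi / lambda
= 6.2832 / (320.9e-9)
= 6.2832 / 3.2090e-07
= 1.9580e+07 /m

1.9580e+07


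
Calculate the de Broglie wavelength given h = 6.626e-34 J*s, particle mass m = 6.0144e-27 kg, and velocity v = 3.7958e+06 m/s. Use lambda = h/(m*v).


lambda = h / (m * v)
= 6.626e-34 / (6.0144e-27 * 3.7958e+06)
= 6.626e-34 / 2.2829e-20
= 2.9024e-14 m

2.9024e-14


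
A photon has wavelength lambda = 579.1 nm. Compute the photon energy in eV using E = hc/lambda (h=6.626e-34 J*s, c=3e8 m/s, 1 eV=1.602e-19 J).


E = hc / lambda
= (6.626e-34)(3e8) / (579.1e-9)
= 1.9878e-25 / 5.7910e-07
= 3.4326e-19 J
Converting to eV: 3.4326e-19 / 1.602e-19
= 2.1427 eV

2.1427


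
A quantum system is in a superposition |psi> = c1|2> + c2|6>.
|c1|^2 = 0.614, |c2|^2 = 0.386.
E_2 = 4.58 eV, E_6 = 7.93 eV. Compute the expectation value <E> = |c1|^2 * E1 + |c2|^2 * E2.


<E> = |c1|^2 * E1 + |c2|^2 * E2
= 0.614 * 4.58 + 0.386 * 7.93
= 2.8121 + 3.061
= 5.8731 eV

5.8731


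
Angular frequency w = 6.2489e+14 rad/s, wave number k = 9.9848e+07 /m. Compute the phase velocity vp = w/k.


vp = w / k
= 6.2489e+14 / 9.9848e+07
= 6.2584e+06 m/s

6.2584e+06


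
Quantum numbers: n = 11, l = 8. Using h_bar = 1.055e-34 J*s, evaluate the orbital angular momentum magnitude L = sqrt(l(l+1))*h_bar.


L = sqrt(l*(l+1)) * h_bar
= sqrt(8 * 9) * 1.055e-34
= sqrt(72) * 1.055e-34
= 8.4853 * 1.055e-34
= 8.9520e-34 J*s

8.9520e-34


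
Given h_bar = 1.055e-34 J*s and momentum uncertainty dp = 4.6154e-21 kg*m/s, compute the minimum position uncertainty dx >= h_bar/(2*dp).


dx = h_bar / (2 * dp)
= 1.055e-34 / (2 * 4.6154e-21)
= 1.055e-34 / 9.2308e-21
= 1.1429e-14 m

1.1429e-14


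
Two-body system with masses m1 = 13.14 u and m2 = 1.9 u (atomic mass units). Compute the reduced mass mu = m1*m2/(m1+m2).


mu = m1 * m2 / (m1 + m2)
= 13.14 * 1.9 / (13.14 + 1.9)
= 24.966 / 15.04
= 1.66 u

1.66


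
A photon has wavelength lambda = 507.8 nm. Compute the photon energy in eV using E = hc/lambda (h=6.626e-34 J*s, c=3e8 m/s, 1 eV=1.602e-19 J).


E = hc / lambda
= (6.626e-34)(3e8) / (507.8e-9)
= 1.9878e-25 / 5.0780e-07
= 3.9145e-19 J
Converting to eV: 3.9145e-19 / 1.602e-19
= 2.4435 eV

2.4435


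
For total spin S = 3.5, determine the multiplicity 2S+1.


Spin multiplicity = 2S + 1
= 2 * 3.5 + 1
= 7.0 + 1
= 8

8


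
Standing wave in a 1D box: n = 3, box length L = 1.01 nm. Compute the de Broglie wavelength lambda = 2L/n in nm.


lambda = 2L / n
= 2 * 1.01 / 3
= 2.02 / 3
= 0.6733 nm

0.6733


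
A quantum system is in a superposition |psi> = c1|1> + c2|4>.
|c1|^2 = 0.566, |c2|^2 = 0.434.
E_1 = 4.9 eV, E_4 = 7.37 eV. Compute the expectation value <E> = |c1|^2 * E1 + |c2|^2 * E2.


<E> = |c1|^2 * E1 + |c2|^2 * E2
= 0.566 * 4.9 + 0.434 * 7.37
= 2.7734 + 3.1986
= 5.972 eV

5.972


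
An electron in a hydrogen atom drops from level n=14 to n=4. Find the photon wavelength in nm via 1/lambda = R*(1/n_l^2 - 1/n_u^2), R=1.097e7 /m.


1/lambda = R * (1/n_l^2 - 1/n_u^2)
= 1.097e7 * (1/4^2 - 1/14^2)
= 1.097e7 * (0.0625 - 0.005102)
= 1.097e7 * 0.057398
= 6.2966e+05 /m
lambda = 1 / 6.2966e+05 = 1588.1698 nm

1588.1698


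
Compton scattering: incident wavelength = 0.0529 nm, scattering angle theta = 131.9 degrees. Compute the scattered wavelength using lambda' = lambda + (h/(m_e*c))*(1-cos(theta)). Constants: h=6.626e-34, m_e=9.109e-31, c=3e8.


Compton wavelength: h/(m_e*c) = 2.4247e-12 m
d_lambda = 2.4247e-12 * (1 - cos(131.9 deg))
= 2.4247e-12 * 1.667833
= 4.0440e-12 m = 0.004044 nm
lambda' = 0.0529 + 0.004044
= 0.056944 nm

0.056944


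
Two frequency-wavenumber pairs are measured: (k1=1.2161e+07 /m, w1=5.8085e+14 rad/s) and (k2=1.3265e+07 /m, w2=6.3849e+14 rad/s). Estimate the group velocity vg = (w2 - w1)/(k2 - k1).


vg = (w2 - w1) / (k2 - k1)
= (6.3849e+14 - 5.8085e+14) / (1.3265e+07 - 1.2161e+07)
= 5.7640e+13 / 1.1040e+06
= 5.2210e+07 m/s

5.2210e+07


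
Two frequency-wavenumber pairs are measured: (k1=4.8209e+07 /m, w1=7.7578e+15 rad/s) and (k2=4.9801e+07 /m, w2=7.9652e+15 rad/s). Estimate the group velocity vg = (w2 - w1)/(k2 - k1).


vg = (w2 - w1) / (k2 - k1)
= (7.9652e+15 - 7.7578e+15) / (4.9801e+07 - 4.8209e+07)
= 2.0740e+14 / 1.5920e+06
= 1.3028e+08 m/s

1.3028e+08


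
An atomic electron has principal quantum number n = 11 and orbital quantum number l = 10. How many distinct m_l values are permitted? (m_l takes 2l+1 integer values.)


m_l ranges from -l to +l in integer steps
So m_l goes from -10 to +10
Count = 2l + 1 = 2*10 + 1
= 21

21


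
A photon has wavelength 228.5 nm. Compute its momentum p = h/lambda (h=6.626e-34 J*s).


p = h / lambda
= 6.626e-34 / (228.5e-9)
= 6.626e-34 / 2.2850e-07
= 2.8998e-27 kg*m/s

2.8998e-27


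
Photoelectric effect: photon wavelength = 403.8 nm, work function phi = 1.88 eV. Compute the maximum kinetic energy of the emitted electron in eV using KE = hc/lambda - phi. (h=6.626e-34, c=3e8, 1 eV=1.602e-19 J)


E_photon = hc / lambda
= (6.626e-34)(3e8) / (403.8e-9)
= 4.9227e-19 J
= 3.0729 eV
KE = E_photon - phi
= 3.0729 - 1.88
= 1.1929 eV

1.1929


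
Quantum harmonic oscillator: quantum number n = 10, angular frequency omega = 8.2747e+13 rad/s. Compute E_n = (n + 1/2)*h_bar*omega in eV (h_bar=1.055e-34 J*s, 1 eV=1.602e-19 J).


E = (n + 1/2) * h_bar * omega
= (10 + 0.5) * 1.055e-34 * 8.2747e+13
= 10.5 * 8.7298e-21
= 9.1663e-20 J
= 0.5722 eV

0.5722


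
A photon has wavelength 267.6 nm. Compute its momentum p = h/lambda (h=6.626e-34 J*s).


p = h / lambda
= 6.626e-34 / (267.6e-9)
= 6.626e-34 / 2.6760e-07
= 2.4761e-27 kg*m/s

2.4761e-27


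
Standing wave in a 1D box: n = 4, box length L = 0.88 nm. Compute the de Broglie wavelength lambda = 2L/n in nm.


lambda = 2L / n
= 2 * 0.88 / 4
= 1.76 / 4
= 0.44 nm

0.44


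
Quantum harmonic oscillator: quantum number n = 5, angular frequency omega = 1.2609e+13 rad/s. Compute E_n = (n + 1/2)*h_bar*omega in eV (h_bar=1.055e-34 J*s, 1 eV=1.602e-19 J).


E = (n + 1/2) * h_bar * omega
= (5 + 0.5) * 1.055e-34 * 1.2609e+13
= 5.5 * 1.3302e-21
= 7.3164e-21 J
= 0.0457 eV

0.0457


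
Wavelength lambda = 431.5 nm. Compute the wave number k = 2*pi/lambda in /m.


k = 2 * pi / lambda
= 6.2832 / (431.5e-9)
= 6.2832 / 4.3150e-07
= 1.4561e+07 /m

1.4561e+07


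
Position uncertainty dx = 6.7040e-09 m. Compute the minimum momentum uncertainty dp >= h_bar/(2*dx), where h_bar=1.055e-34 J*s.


dp = h_bar / (2 * dx)
= 1.055e-34 / (2 * 6.7040e-09)
= 1.055e-34 / 1.3408e-08
= 7.8684e-27 kg*m/s

7.8684e-27


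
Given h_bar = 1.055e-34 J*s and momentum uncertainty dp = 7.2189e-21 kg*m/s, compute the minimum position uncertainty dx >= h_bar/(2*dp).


dx = h_bar / (2 * dp)
= 1.055e-34 / (2 * 7.2189e-21)
= 1.055e-34 / 1.4438e-20
= 7.3072e-15 m

7.3072e-15


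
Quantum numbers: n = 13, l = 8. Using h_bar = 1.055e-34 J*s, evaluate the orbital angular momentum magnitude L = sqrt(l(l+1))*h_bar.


L = sqrt(l*(l+1)) * h_bar
= sqrt(8 * 9) * 1.055e-34
= sqrt(72) * 1.055e-34
= 8.4853 * 1.055e-34
= 8.9520e-34 J*s

8.9520e-34


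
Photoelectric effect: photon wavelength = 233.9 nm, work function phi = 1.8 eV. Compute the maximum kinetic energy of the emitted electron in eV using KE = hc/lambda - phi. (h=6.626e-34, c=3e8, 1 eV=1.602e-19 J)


E_photon = hc / lambda
= (6.626e-34)(3e8) / (233.9e-9)
= 8.4985e-19 J
= 5.3049 eV
KE = E_photon - phi
= 5.3049 - 1.8
= 3.5049 eV

3.5049


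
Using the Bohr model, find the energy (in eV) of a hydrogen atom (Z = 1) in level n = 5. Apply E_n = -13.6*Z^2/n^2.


E_n = -13.6 * Z^2 / n^2
= -13.6 * 1^2 / 5^2
= -13.6 * 1 / 25
= -0.544 eV

-0.544


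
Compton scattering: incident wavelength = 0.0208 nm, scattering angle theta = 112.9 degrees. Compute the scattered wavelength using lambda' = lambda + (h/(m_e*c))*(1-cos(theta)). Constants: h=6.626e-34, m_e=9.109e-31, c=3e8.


Compton wavelength: h/(m_e*c) = 2.4247e-12 m
d_lambda = 2.4247e-12 * (1 - cos(112.9 deg))
= 2.4247e-12 * 1.389124
= 3.3682e-12 m = 0.003368 nm
lambda' = 0.0208 + 0.003368
= 0.024168 nm

0.024168


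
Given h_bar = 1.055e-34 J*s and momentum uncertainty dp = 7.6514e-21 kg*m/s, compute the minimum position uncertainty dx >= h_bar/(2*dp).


dx = h_bar / (2 * dp)
= 1.055e-34 / (2 * 7.6514e-21)
= 1.055e-34 / 1.5303e-20
= 6.8942e-15 m

6.8942e-15


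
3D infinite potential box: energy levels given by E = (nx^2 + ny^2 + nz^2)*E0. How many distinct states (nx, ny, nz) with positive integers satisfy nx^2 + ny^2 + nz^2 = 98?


Enumerate all (nx, ny, nz) with nx^2 + ny^2 + nz^2 = 98:
(1,4,9)
(1,9,4)
(3,5,8)
(3,8,5)
(4,1,9)
(4,9,1)
(5,3,8)
(5,8,3)
(8,3,5)
(8,5,3)
(9,1,4)
(9,4,1)
Total degeneracy = 12

12


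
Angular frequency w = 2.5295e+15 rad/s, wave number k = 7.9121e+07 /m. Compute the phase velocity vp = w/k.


vp = w / k
= 2.5295e+15 / 7.9121e+07
= 3.1970e+07 m/s

3.1970e+07


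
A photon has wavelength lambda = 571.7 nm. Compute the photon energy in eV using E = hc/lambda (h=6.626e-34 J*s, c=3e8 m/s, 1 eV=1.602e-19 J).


E = hc / lambda
= (6.626e-34)(3e8) / (571.7e-9)
= 1.9878e-25 / 5.7170e-07
= 3.4770e-19 J
Converting to eV: 3.4770e-19 / 1.602e-19
= 2.1704 eV

2.1704


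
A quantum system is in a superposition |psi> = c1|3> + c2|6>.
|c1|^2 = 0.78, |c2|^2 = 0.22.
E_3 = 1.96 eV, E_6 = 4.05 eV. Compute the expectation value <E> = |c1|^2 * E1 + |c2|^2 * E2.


<E> = |c1|^2 * E1 + |c2|^2 * E2
= 0.78 * 1.96 + 0.22 * 4.05
= 1.5288 + 0.891
= 2.4198 eV

2.4198


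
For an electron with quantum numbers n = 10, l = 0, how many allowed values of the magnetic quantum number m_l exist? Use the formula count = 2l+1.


m_l ranges from -l to +l in integer steps
So m_l goes from -0 to +0
Count = 2l + 1 = 2*0 + 1
= 1

1


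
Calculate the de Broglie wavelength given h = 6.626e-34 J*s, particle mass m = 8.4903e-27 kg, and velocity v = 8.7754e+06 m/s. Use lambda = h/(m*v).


lambda = h / (m * v)
= 6.626e-34 / (8.4903e-27 * 8.7754e+06)
= 6.626e-34 / 7.4506e-20
= 8.8933e-15 m

8.8933e-15


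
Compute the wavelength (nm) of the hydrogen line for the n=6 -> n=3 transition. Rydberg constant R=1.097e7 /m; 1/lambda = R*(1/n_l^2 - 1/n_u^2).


1/lambda = R * (1/n_l^2 - 1/n_u^2)
= 1.097e7 * (1/3^2 - 1/6^2)
= 1.097e7 * (0.111111 - 0.027778)
= 1.097e7 * 0.083333
= 9.1417e+05 /m
lambda = 1 / 9.1417e+05 = 1093.8924 nm

1093.8924


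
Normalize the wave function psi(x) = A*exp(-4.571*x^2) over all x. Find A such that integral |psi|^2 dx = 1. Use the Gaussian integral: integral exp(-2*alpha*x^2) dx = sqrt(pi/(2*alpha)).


integral |psi|^2 dx = A^2 * sqrt(pi/(2*alpha)) = 1
A^2 = sqrt(2*alpha/pi)
= sqrt(2 * 4.571 / pi)
= 1.705869
A = sqrt(1.705869)
= 1.3061

1.3061


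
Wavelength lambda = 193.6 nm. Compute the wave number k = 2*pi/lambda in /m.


k = 2 * pi / lambda
= 6.2832 / (193.6e-9)
= 6.2832 / 1.9360e-07
= 3.2454e+07 /m

3.2454e+07


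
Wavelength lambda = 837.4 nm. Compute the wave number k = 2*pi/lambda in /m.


k = 2 * pi / lambda
= 6.2832 / (837.4e-9)
= 6.2832 / 8.3740e-07
= 7.5032e+06 /m

7.5032e+06


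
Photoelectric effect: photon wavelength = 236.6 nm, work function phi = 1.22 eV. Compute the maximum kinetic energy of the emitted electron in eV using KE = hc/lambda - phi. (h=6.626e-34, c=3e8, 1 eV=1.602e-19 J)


E_photon = hc / lambda
= (6.626e-34)(3e8) / (236.6e-9)
= 8.4015e-19 J
= 5.2444 eV
KE = E_photon - phi
= 5.2444 - 1.22
= 4.0244 eV

4.0244


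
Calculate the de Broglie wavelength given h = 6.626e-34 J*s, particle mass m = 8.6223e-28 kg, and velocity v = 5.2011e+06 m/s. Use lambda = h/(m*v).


lambda = h / (m * v)
= 6.626e-34 / (8.6223e-28 * 5.2011e+06)
= 6.626e-34 / 4.4845e-21
= 1.4775e-13 m

1.4775e-13


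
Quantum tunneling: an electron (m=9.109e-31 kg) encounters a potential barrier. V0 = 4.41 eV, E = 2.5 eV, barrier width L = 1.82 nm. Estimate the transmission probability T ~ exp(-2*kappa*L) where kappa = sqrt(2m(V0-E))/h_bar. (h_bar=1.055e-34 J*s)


V0 - E = 1.91 eV = 3.0598e-19 J
kappa = sqrt(2 * m * (V0-E)) / h_bar
= sqrt(2 * 9.109e-31 * 3.0598e-19) / 1.055e-34
= 7.0769e+09 /m
2*kappa*L = 2 * 7.0769e+09 * 1.82e-9
= 25.7601
T = exp(-25.7601) = 6.494404e-12

6.494404e-12


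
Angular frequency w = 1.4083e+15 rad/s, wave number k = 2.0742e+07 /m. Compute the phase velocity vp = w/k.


vp = w / k
= 1.4083e+15 / 2.0742e+07
= 6.7896e+07 m/s

6.7896e+07


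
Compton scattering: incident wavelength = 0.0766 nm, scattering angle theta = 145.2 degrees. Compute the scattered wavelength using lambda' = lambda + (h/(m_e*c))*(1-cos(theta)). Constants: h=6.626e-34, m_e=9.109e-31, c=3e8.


Compton wavelength: h/(m_e*c) = 2.4247e-12 m
d_lambda = 2.4247e-12 * (1 - cos(145.2 deg))
= 2.4247e-12 * 1.821149
= 4.4158e-12 m = 0.004416 nm
lambda' = 0.0766 + 0.004416
= 0.081016 nm

0.081016


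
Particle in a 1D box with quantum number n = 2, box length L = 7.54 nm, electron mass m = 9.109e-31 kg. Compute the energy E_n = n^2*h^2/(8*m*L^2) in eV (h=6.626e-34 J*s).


E = n^2 * h^2 / (8 * m * L^2)
= 2^2 * (6.626e-34)^2 / (8 * 9.109e-31 * (7.54e-9)^2)
= 4 * 4.3904e-67 / (8 * 9.109e-31 * 5.6852e-17)
= 4.2390e-21 J
= 0.0265 eV

0.0265


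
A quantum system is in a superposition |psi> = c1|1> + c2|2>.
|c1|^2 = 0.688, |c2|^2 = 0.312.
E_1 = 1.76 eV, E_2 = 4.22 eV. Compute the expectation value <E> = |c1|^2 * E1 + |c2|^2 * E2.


<E> = |c1|^2 * E1 + |c2|^2 * E2
= 0.688 * 1.76 + 0.312 * 4.22
= 1.2109 + 1.3166
= 2.5275 eV

2.5275


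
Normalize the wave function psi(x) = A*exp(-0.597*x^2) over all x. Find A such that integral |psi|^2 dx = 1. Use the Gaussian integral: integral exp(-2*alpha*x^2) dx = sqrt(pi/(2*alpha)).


integral |psi|^2 dx = A^2 * sqrt(pi/(2*alpha)) = 1
A^2 = sqrt(2*alpha/pi)
= sqrt(2 * 0.597 / pi)
= 0.616492
A = sqrt(0.616492)
= 0.7852

0.7852


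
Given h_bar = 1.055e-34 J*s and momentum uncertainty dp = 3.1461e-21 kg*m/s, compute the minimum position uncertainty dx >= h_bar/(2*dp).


dx = h_bar / (2 * dp)
= 1.055e-34 / (2 * 3.1461e-21)
= 1.055e-34 / 6.2922e-21
= 1.6767e-14 m

1.6767e-14


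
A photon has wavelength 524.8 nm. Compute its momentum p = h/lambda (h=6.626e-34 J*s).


p = h / lambda
= 6.626e-34 / (524.8e-9)
= 6.626e-34 / 5.2480e-07
= 1.2626e-27 kg*m/s

1.2626e-27


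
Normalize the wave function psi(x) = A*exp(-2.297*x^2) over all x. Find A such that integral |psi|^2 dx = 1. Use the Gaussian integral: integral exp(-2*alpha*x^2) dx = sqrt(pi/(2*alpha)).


integral |psi|^2 dx = A^2 * sqrt(pi/(2*alpha)) = 1
A^2 = sqrt(2*alpha/pi)
= sqrt(2 * 2.297 / pi)
= 1.209262
A = sqrt(1.209262)
= 1.0997

1.0997


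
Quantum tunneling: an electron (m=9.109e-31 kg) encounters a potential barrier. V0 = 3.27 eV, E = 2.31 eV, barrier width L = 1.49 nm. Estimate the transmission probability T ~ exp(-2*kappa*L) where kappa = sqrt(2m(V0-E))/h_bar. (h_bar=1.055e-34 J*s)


V0 - E = 0.96 eV = 1.5379e-19 J
kappa = sqrt(2 * m * (V0-E)) / h_bar
= sqrt(2 * 9.109e-31 * 1.5379e-19) / 1.055e-34
= 5.0172e+09 /m
2*kappa*L = 2 * 5.0172e+09 * 1.49e-9
= 14.9514
T = exp(-14.9514) = 3.211456e-07

3.211456e-07


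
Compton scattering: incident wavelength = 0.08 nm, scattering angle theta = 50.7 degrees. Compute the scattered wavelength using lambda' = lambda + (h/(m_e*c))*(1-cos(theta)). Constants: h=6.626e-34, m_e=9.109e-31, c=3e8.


Compton wavelength: h/(m_e*c) = 2.4247e-12 m
d_lambda = 2.4247e-12 * (1 - cos(50.7 deg))
= 2.4247e-12 * 0.366619
= 8.8894e-13 m = 0.000889 nm
lambda' = 0.08 + 0.000889
= 0.080889 nm

0.080889


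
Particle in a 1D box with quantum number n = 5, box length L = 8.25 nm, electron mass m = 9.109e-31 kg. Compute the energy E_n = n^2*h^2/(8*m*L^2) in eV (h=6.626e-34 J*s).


E = n^2 * h^2 / (8 * m * L^2)
= 5^2 * (6.626e-34)^2 / (8 * 9.109e-31 * (8.25e-9)^2)
= 25 * 4.3904e-67 / (8 * 9.109e-31 * 6.8063e-17)
= 2.2130e-20 J
= 0.1381 eV

0.1381


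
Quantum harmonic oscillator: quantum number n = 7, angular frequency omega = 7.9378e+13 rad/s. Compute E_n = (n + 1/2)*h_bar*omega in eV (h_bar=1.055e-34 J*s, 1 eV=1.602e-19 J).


E = (n + 1/2) * h_bar * omega
= (7 + 0.5) * 1.055e-34 * 7.9378e+13
= 7.5 * 8.3744e-21
= 6.2808e-20 J
= 0.3921 eV

0.3921


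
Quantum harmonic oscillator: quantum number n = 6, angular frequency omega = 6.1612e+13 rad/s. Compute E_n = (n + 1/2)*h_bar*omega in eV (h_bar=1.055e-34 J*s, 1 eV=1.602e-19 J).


E = (n + 1/2) * h_bar * omega
= (6 + 0.5) * 1.055e-34 * 6.1612e+13
= 6.5 * 6.5001e-21
= 4.2250e-20 J
= 0.2637 eV

0.2637


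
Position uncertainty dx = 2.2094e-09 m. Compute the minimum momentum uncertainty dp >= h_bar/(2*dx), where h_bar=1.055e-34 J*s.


dp = h_bar / (2 * dx)
= 1.055e-34 / (2 * 2.2094e-09)
= 1.055e-34 / 4.4188e-09
= 2.3875e-26 kg*m/s

2.3875e-26


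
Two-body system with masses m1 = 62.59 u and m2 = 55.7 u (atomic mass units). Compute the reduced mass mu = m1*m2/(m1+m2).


mu = m1 * m2 / (m1 + m2)
= 62.59 * 55.7 / (62.59 + 55.7)
= 3486.263 / 118.29
= 29.4722 u

29.4722


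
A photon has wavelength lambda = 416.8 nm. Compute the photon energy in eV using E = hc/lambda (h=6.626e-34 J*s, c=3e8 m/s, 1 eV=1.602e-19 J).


E = hc / lambda
= (6.626e-34)(3e8) / (416.8e-9)
= 1.9878e-25 / 4.1680e-07
= 4.7692e-19 J
Converting to eV: 4.7692e-19 / 1.602e-19
= 2.977 eV

2.977


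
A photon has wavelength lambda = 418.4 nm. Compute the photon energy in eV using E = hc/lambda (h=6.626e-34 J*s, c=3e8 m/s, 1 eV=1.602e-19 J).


E = hc / lambda
= (6.626e-34)(3e8) / (418.4e-9)
= 1.9878e-25 / 4.1840e-07
= 4.7510e-19 J
Converting to eV: 4.7510e-19 / 1.602e-19
= 2.9656 eV

2.9656


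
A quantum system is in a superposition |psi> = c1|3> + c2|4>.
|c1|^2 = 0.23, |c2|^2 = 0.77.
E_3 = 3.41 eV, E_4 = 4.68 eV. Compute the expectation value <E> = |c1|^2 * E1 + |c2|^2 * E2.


<E> = |c1|^2 * E1 + |c2|^2 * E2
= 0.23 * 3.41 + 0.77 * 4.68
= 0.7843 + 3.6036
= 4.3879 eV

4.3879


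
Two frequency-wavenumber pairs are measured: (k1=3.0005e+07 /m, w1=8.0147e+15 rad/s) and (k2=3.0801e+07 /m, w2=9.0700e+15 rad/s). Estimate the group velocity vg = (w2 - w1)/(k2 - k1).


vg = (w2 - w1) / (k2 - k1)
= (9.0700e+15 - 8.0147e+15) / (3.0801e+07 - 3.0005e+07)
= 1.0553e+15 / 7.9600e+05
= 1.3258e+09 m/s

1.3258e+09


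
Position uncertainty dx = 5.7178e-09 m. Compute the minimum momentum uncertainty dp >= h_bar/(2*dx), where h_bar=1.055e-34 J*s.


dp = h_bar / (2 * dx)
= 1.055e-34 / (2 * 5.7178e-09)
= 1.055e-34 / 1.1436e-08
= 9.2256e-27 kg*m/s

9.2256e-27


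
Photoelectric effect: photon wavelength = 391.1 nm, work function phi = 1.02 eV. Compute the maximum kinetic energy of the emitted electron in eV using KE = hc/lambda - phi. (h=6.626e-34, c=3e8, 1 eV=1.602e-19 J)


E_photon = hc / lambda
= (6.626e-34)(3e8) / (391.1e-9)
= 5.0826e-19 J
= 3.1727 eV
KE = E_photon - phi
= 3.1727 - 1.02
= 2.1527 eV

2.1527


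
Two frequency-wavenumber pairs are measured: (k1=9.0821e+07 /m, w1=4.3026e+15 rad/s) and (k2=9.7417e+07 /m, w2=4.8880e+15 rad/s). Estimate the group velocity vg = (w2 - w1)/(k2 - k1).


vg = (w2 - w1) / (k2 - k1)
= (4.8880e+15 - 4.3026e+15) / (9.7417e+07 - 9.0821e+07)
= 5.8540e+14 / 6.5960e+06
= 8.8751e+07 m/s

8.8751e+07


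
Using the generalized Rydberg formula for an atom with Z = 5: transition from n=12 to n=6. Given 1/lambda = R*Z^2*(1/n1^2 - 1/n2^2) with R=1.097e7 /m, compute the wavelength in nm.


1/lambda = R * Z^2 * (1/n1^2 - 1/n2^2)
= 1.097e7 * 5^2 * (1/6^2 - 1/12^2)
= 1.097e7 * 25 * (0.027778 - 0.006944)
= 5.7135e+06 /m
lambda = 1 / 5.7135e+06
= 175.0228 nm

175.0228


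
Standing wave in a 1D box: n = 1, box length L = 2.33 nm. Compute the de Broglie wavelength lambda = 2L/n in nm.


lambda = 2L / n
= 2 * 2.33 / 1
= 4.66 / 1
= 4.66 nm

4.66


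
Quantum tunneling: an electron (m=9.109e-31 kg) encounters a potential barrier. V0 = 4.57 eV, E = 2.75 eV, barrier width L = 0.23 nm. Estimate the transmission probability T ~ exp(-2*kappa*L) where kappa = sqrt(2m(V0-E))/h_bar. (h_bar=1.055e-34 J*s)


V0 - E = 1.82 eV = 2.9156e-19 J
kappa = sqrt(2 * m * (V0-E)) / h_bar
= sqrt(2 * 9.109e-31 * 2.9156e-19) / 1.055e-34
= 6.9082e+09 /m
2*kappa*L = 2 * 6.9082e+09 * 0.23e-9
= 3.1778
T = exp(-3.1778) = 4.167843e-02

4.167843e-02


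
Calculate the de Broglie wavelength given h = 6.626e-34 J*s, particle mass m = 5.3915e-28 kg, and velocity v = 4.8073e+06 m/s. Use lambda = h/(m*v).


lambda = h / (m * v)
= 6.626e-34 / (5.3915e-28 * 4.8073e+06)
= 6.626e-34 / 2.5919e-21
= 2.5565e-13 m

2.5565e-13


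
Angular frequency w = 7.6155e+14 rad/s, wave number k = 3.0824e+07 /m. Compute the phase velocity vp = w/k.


vp = w / k
= 7.6155e+14 / 3.0824e+07
= 2.4706e+07 m/s

2.4706e+07


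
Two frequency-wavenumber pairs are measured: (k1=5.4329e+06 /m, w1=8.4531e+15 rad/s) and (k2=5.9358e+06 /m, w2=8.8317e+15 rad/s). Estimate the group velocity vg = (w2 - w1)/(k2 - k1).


vg = (w2 - w1) / (k2 - k1)
= (8.8317e+15 - 8.4531e+15) / (5.9358e+06 - 5.4329e+06)
= 3.7860e+14 / 5.0290e+05
= 7.5283e+08 m/s

7.5283e+08


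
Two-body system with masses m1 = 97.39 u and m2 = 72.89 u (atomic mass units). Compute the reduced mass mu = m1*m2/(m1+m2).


mu = m1 * m2 / (m1 + m2)
= 97.39 * 72.89 / (97.39 + 72.89)
= 7098.7571 / 170.28
= 41.6887 u

41.6887


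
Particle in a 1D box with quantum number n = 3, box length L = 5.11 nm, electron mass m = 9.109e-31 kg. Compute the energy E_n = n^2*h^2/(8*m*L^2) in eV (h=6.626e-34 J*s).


E = n^2 * h^2 / (8 * m * L^2)
= 3^2 * (6.626e-34)^2 / (8 * 9.109e-31 * (5.11e-9)^2)
= 9 * 4.3904e-67 / (8 * 9.109e-31 * 2.6112e-17)
= 2.0766e-20 J
= 0.1296 eV

0.1296


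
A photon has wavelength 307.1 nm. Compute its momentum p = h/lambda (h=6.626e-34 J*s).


p = h / lambda
= 6.626e-34 / (307.1e-9)
= 6.626e-34 / 3.0710e-07
= 2.1576e-27 kg*m/s

2.1576e-27


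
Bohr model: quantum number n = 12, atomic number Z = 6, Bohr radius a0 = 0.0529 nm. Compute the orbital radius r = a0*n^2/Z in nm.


r = a0 * n^2 / Z
= 0.0529 * 12^2 / 6
= 0.0529 * 144 / 6
= 1.2696 nm

1.2696


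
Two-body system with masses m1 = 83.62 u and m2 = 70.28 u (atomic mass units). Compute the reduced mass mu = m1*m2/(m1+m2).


mu = m1 * m2 / (m1 + m2)
= 83.62 * 70.28 / (83.62 + 70.28)
= 5876.8136 / 153.9
= 38.1859 u

38.1859


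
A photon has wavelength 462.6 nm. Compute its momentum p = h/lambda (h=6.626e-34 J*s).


p = h / lambda
= 6.626e-34 / (462.6e-9)
= 6.626e-34 / 4.6260e-07
= 1.4323e-27 kg*m/s

1.4323e-27


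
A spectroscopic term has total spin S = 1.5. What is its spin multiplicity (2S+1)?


Spin multiplicity = 2S + 1
= 2 * 1.5 + 1
= 3.0 + 1
= 4

4


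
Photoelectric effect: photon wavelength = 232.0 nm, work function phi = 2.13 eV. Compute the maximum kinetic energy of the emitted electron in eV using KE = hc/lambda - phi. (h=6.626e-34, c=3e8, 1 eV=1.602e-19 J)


E_photon = hc / lambda
= (6.626e-34)(3e8) / (232.0e-9)
= 8.5681e-19 J
= 5.3484 eV
KE = E_photon - phi
= 5.3484 - 2.13
= 3.2184 eV

3.2184


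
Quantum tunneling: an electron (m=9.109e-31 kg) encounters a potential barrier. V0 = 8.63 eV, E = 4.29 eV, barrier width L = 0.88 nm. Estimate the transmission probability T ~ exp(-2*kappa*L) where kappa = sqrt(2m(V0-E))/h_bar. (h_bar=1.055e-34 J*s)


V0 - E = 4.34 eV = 6.9527e-19 J
kappa = sqrt(2 * m * (V0-E)) / h_bar
= sqrt(2 * 9.109e-31 * 6.9527e-19) / 1.055e-34
= 1.0668e+10 /m
2*kappa*L = 2 * 1.0668e+10 * 0.88e-9
= 18.7753
T = exp(-18.7753) = 7.014468e-09

7.014468e-09


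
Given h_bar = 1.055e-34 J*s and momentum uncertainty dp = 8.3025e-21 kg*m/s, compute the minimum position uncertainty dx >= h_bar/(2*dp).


dx = h_bar / (2 * dp)
= 1.055e-34 / (2 * 8.3025e-21)
= 1.055e-34 / 1.6605e-20
= 6.3535e-15 m

6.3535e-15


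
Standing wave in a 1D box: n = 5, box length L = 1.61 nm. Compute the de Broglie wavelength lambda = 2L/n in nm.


lambda = 2L / n
= 2 * 1.61 / 5
= 3.22 / 5
= 0.644 nm

0.644


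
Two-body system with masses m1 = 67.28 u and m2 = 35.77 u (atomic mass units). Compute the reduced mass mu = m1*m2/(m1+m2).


mu = m1 * m2 / (m1 + m2)
= 67.28 * 35.77 / (67.28 + 35.77)
= 2406.6056 / 103.05
= 23.3538 u

23.3538


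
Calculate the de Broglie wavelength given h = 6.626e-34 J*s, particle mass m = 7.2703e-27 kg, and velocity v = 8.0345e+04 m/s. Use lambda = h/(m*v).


lambda = h / (m * v)
= 6.626e-34 / (7.2703e-27 * 8.0345e+04)
= 6.626e-34 / 5.8413e-22
= 1.1343e-12 m

1.1343e-12


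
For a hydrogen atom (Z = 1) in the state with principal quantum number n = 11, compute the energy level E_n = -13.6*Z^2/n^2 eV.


E_n = -13.6 * Z^2 / n^2
= -13.6 * 1^2 / 11^2
= -13.6 * 1 / 121
= -0.1124 eV

-0.1124


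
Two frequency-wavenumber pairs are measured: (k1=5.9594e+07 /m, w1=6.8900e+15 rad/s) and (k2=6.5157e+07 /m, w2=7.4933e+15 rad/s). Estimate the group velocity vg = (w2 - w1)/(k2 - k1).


vg = (w2 - w1) / (k2 - k1)
= (7.4933e+15 - 6.8900e+15) / (6.5157e+07 - 5.9594e+07)
= 6.0330e+14 / 5.5630e+06
= 1.0845e+08 m/s

1.0845e+08
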